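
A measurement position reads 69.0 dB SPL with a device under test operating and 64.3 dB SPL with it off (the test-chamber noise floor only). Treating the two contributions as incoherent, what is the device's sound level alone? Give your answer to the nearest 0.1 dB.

67.2 dB SPL

Remove the background by subtracting linear intensities:
L_src = 10·log₁₀(10^(69.0/10) − 10^(64.3/10)) = 10·log₁₀(5252000) = 67.2 dB SPL.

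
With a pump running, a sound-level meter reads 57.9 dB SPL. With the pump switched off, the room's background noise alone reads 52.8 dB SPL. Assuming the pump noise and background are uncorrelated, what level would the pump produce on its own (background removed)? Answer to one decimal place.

Subtract intensities: L_src = 10·log₁₀(10^(L_total/10) − 10^(L_bg/10)).
L_src = 10·log₁₀(10^(57.9/10) − 10^(52.8/10)) = 10·log₁₀(426000) = 56.3 dB SPL.

56.3 dB SPL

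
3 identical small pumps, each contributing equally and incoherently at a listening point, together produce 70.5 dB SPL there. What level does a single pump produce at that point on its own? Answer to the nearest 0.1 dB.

3 equal incoherent sources add 10·log₁₀(3) = 4.77 dB over one source.
L_one = 70.5 − 4.77 = 65.7 dB SPL.

65.7 dB SPL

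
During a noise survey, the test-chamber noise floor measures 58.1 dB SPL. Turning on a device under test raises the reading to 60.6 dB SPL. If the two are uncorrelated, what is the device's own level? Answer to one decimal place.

Subtract intensities: L_src = 10·log₁₀(10^(L_total/10) − 10^(L_bg/10)).
L_src = 10·log₁₀(10^(60.6/10) − 10^(58.1/10)) = 10·log₁₀(502500) = 57.0 dB SPL.

57.0 dB SPL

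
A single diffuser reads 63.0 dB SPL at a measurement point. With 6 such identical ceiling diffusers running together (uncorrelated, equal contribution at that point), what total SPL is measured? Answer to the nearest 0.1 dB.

70.8 dB SPL

6 equal incoherent sources raise the level by 10·log₁₀(6) = 7.78 dB.
L_total = 63.0 + 7.78 = 70.8 dB SPL.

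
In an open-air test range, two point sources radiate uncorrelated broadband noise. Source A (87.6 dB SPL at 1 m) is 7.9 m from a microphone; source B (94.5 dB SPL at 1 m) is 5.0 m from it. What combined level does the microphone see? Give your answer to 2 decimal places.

At the listener: L_A = 87.6 − 20·log₁₀(7.9) = 69.647 dB; L_B = 94.5 − 20·log₁₀(5.0) = 80.521 dB.
Combined: 10·log₁₀(10^(69.647/10)+10^(80.521/10)) = 80.86 dB SPL.

80.86 dB SPL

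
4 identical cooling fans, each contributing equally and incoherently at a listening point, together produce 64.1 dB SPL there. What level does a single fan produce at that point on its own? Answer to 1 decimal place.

4 equal incoherent sources add 10·log₁₀(4) = 6.02 dB over one source.
L_one = 64.1 − 6.02 = 58.1 dB SPL.

58.1 dB SPL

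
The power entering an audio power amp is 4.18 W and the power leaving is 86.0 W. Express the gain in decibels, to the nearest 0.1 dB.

13.1 dB

Power is a power quantity, so gain = 10·log₁₀(P_out/P_in).
10·log₁₀(86.0/4.18) = 10·log₁₀(20.57) = 13.1 dB.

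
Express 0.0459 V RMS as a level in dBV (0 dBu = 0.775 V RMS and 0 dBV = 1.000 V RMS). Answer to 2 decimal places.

-26.76 dBV

dBV = 20·log₁₀(V / 1.000 V).
20·log₁₀(0.0459/1.000) = -26.76 dBV.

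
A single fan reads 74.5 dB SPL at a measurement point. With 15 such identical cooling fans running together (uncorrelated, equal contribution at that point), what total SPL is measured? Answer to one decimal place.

15 equal incoherent sources raise the level by 10·log₁₀(15) = 11.76 dB.
L_total = 74.5 + 11.76 = 86.3 dB SPL.

86.3 dB SPL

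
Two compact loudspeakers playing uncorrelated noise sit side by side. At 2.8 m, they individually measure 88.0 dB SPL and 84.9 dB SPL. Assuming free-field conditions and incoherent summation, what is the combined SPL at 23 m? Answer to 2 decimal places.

Combined at 2.8 m: 10·log₁₀(10^(88.0/10)+10^(84.9/10)) = 89.731 dB SPL.
Then apply −20·log₁₀(23/2.8) = -18.291 dB → 71.44 dB SPL.

71.44 dB SPL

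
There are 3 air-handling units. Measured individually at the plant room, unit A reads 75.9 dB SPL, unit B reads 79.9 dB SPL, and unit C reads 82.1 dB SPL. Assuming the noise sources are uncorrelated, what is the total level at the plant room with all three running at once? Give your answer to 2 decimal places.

Incoherent sources sum as intensities:
L_total = 10·log₁₀(10^(75.9/10) + 10^(79.9/10) + 10^(82.1/10)) = 10·log₁₀(298800000) = 84.75 dB SPL.

84.75 dB SPL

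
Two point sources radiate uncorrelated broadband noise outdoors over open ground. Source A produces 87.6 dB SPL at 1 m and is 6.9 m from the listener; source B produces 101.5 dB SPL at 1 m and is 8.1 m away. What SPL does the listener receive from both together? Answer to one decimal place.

At the listener: L_A = 87.6 − 20·log₁₀(6.9) = 70.82 dB; L_B = 101.5 − 20·log₁₀(8.1) = 83.33 dB.
Combined: 10·log₁₀(10^(70.82/10)+10^(83.33/10)) = 83.6 dB SPL.

83.6 dB SPL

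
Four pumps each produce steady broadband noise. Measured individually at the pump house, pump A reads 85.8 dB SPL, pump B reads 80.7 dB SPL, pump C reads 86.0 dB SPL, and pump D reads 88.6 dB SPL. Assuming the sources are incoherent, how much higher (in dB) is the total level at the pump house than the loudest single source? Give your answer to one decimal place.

3.5 dB

Uncorrelated sources add in intensity (power), not in dB.
L_total = 10·log₁₀(10^(85.8/10) + 10^(80.7/10) + 10^(86.0/10) + 10^(88.6/10)) = 92.10 dB SPL.
Excess over the loudest (88.6 dB): 92.10 − 88.6 = 3.5 dB.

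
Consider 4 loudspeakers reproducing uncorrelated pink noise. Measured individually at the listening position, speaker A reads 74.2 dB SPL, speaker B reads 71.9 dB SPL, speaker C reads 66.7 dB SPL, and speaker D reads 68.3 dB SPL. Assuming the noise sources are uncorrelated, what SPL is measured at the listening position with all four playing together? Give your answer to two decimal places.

77.26 dB SPL

Add the sources as powers (linear), then convert back to dB:
L_total = 10·log₁₀(10^(74.2/10) + 10^(71.9/10) + 10^(66.7/10) + 10^(68.3/10)) = 10·log₁₀(53230000) = 77.26 dB SPL.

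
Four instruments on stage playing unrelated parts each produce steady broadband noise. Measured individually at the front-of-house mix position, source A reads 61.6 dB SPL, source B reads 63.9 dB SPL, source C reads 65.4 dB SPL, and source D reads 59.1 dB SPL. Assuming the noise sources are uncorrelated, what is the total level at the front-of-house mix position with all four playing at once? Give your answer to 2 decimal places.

69.13 dB SPL

Uncorrelated sources add in intensity (power), not in dB.
L_total = 10·log₁₀(10^(61.6/10) + 10^(63.9/10) + 10^(65.4/10) + 10^(59.1/10)) = 10·log₁₀(8180000) = 69.13 dB SPL.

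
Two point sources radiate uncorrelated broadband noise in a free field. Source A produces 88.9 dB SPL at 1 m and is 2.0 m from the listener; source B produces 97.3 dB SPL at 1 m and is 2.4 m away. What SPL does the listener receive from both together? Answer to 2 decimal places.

90.52 dB SPL

At the listener: L_A = 88.9 − 20·log₁₀(2.0) = 82.879 dB; L_B = 97.3 − 20·log₁₀(2.4) = 89.696 dB.
Combined: 10·log₁₀(10^(82.879/10)+10^(89.696/10)) = 90.52 dB SPL.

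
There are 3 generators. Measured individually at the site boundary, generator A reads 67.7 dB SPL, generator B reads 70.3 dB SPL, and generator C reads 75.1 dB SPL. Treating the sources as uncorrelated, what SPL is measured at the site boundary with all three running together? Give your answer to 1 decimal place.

76.9 dB SPL

Add the sources as powers (linear), then convert back to dB:
L_total = 10·log₁₀(10^(67.7/10) + 10^(70.3/10) + 10^(75.1/10)) = 10·log₁₀(48960000) = 76.9 dB SPL.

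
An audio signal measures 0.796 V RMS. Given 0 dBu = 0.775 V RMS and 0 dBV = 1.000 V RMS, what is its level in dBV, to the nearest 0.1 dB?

-2.0 dBV

dBV = 20·log₁₀(V / 1.000 V).
20·log₁₀(0.796/1.000) = -2.0 dBV.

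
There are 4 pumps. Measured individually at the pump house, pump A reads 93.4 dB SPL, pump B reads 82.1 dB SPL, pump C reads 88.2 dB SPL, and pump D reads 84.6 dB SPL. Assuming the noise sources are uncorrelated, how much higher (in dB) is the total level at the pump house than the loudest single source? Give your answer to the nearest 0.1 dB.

1.8 dB

Add the sources as powers (linear), then convert back to dB:
L_total = 10·log₁₀(10^(93.4/10) + 10^(82.1/10) + 10^(88.2/10) + 10^(84.6/10)) = 95.18 dB SPL.
Excess over the loudest (93.4 dB): 95.18 − 93.4 = 1.8 dB.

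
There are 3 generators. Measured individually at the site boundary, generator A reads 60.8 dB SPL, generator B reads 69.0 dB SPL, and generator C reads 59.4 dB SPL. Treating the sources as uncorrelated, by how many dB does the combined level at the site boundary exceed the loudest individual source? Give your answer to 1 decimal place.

Add the sources as powers (linear), then convert back to dB:
L_total = 10·log₁₀(10^(60.8/10) + 10^(69.0/10) + 10^(59.4/10)) = 70.01 dB SPL.
Excess over the loudest (69.0 dB): 70.01 − 69.0 = 1.0 dB.

1.0 dB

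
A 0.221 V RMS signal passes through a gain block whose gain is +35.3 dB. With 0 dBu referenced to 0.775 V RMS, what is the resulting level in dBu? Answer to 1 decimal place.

+24.4 dBu

Input level: 20·log₁₀(0.221/0.775) = -10.90 dBu.
Output: -10.90 + 35.3 = +24.4 dBu.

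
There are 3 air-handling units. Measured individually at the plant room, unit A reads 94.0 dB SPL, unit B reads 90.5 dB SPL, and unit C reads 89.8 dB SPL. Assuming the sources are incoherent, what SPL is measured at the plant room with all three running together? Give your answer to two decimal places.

96.62 dB SPL

Incoherent sources sum as intensities:
L_total = 10·log₁₀(10^(94.0/10) + 10^(90.5/10) + 10^(89.8/10)) = 10·log₁₀(4589000000) = 96.62 dB SPL.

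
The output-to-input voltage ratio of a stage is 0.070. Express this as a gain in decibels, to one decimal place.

Voltage ratio → dB uses the 20·log₁₀ form:
20·log₁₀(0.070) = -23.1 dB.

-23.1 dB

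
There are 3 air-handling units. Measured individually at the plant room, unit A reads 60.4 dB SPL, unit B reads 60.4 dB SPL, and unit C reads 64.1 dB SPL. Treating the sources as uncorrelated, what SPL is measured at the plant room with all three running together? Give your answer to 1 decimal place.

Incoherent sources sum as intensities:
L_total = 10·log₁₀(10^(60.4/10) + 10^(60.4/10) + 10^(64.1/10)) = 10·log₁₀(4763000) = 66.8 dB SPL.

66.8 dB SPL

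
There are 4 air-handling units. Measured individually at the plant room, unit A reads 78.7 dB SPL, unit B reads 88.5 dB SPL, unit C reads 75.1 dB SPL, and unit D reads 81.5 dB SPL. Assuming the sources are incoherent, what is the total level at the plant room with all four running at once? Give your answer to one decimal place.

Incoherent sources sum as intensities:
L_total = 10·log₁₀(10^(78.7/10) + 10^(88.5/10) + 10^(75.1/10) + 10^(81.5/10)) = 10·log₁₀(955700000) = 89.8 dB SPL.

89.8 dB SPL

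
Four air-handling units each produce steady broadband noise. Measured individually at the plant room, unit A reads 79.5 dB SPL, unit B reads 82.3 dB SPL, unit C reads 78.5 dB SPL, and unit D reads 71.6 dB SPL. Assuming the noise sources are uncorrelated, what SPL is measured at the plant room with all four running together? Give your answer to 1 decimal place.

Incoherent sources sum as intensities:
L_total = 10·log₁₀(10^(79.5/10) + 10^(82.3/10) + 10^(78.5/10) + 10^(71.6/10)) = 10·log₁₀(344200000) = 85.4 dB SPL.

85.4 dB SPL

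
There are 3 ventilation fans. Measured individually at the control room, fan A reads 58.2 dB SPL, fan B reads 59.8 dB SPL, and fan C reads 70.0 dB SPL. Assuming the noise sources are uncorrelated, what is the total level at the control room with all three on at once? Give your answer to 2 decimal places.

Uncorrelated sources add in intensity (power), not in dB.
L_total = 10·log₁₀(10^(58.2/10) + 10^(59.8/10) + 10^(70.0/10)) = 10·log₁₀(11620000) = 70.65 dB SPL.

70.65 dB SPL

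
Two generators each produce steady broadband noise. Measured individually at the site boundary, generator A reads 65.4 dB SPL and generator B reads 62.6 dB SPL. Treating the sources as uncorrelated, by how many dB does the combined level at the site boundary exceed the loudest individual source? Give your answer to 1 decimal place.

1.8 dB

Uncorrelated sources add in intensity (power), not in dB.
L_total = 10·log₁₀(10^(65.4/10) + 10^(62.6/10)) = 67.23 dB SPL.
Excess over the loudest (65.4 dB): 67.23 − 65.4 = 1.8 dB.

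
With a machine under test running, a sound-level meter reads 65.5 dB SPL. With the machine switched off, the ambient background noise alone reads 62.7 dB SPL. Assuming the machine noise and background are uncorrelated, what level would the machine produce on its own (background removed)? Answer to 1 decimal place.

Remove the background by subtracting linear intensities:
L_src = 10·log₁₀(10^(65.5/10) − 10^(62.7/10)) = 10·log₁₀(1686000) = 62.3 dB SPL.

62.3 dB SPL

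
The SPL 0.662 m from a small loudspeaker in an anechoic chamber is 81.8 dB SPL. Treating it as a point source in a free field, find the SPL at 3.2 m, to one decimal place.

For a point source in a free field, ΔL = −20·log₁₀(d₂/d₁).
ΔL = −20·log₁₀(3.2/0.662) = -13.69 dB, so L₂ = 81.8 + (-13.69) = 68.1 dB SPL.

68.1 dB SPL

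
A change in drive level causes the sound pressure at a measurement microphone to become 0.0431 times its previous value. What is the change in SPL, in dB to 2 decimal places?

-27.31 dB

Sound pressure is an amplitude quantity: ΔL = 20·log₁₀(p₂/p₁).
20·log₁₀(0.0431) = -27.31 dB.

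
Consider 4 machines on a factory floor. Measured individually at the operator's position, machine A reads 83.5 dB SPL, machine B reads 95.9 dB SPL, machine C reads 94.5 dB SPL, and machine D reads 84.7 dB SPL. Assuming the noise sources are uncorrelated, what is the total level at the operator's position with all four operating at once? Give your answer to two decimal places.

Uncorrelated sources add in intensity (power), not in dB.
L_total = 10·log₁₀(10^(83.5/10) + 10^(95.9/10) + 10^(94.5/10) + 10^(84.7/10)) = 10·log₁₀(7228000000) = 98.59 dB SPL.

98.59 dB SPL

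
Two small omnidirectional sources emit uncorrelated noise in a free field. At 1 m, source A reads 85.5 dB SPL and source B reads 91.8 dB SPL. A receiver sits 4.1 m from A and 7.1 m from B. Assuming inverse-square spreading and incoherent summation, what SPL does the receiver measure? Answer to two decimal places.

77.09 dB SPL

At the listener: L_A = 85.5 − 20·log₁₀(4.1) = 73.244 dB; L_B = 91.8 − 20·log₁₀(7.1) = 74.775 dB.
Combined: 10·log₁₀(10^(73.244/10)+10^(74.775/10)) = 77.09 dB SPL.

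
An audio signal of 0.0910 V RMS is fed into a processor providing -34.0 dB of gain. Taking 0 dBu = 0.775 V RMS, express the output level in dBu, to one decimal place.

Input level: 20·log₁₀(0.0910/0.775) = -18.61 dBu.
Output: -18.61 − 34.0 = -52.6 dBu.

-52.6 dBu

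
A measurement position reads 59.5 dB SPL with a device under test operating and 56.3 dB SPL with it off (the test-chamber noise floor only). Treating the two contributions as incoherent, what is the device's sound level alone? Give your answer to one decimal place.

Subtract intensities: L_src = 10·log₁₀(10^(L_total/10) − 10^(L_bg/10)).
L_src = 10·log₁₀(10^(59.5/10) − 10^(56.3/10)) = 10·log₁₀(464700) = 56.7 dB SPL.

56.7 dB SPL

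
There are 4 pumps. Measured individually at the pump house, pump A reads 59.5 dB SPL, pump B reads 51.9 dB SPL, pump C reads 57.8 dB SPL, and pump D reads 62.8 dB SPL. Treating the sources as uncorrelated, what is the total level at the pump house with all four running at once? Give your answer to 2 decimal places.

65.51 dB SPL

Uncorrelated sources add in intensity (power), not in dB.
L_total = 10·log₁₀(10^(59.5/10) + 10^(51.9/10) + 10^(57.8/10) + 10^(62.8/10)) = 10·log₁₀(3554000) = 65.51 dB SPL.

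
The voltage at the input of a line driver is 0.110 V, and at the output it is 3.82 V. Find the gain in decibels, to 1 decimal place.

30.8 dB

Voltage is an amplitude quantity, so gain = 20·log₁₀(V_out/V_in).
20·log₁₀(3.82/0.110) = 20·log₁₀(34.73) = 30.8 dB.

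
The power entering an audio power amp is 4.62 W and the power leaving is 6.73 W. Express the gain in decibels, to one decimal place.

Power ratio → dB uses the 10·log₁₀ form:
10·log₁₀(6.73/4.62) = 10·log₁₀(1.457) = 1.6 dB.

1.6 dB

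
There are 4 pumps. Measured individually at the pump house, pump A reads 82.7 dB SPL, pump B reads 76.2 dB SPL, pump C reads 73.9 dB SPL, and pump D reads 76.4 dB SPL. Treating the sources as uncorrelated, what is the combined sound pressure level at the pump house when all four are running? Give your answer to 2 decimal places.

84.71 dB SPL

Uncorrelated sources add in intensity (power), not in dB.
L_total = 10·log₁₀(10^(82.7/10) + 10^(76.2/10) + 10^(73.9/10) + 10^(76.4/10)) = 10·log₁₀(296100000) = 84.71 dB SPL.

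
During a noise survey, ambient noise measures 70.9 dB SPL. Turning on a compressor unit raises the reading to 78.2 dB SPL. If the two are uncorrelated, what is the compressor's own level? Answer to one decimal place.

Remove the background by subtracting linear intensities:
L_src = 10·log₁₀(10^(78.2/10) − 10^(70.9/10)) = 10·log₁₀(53770000) = 77.3 dB SPL.

77.3 dB SPL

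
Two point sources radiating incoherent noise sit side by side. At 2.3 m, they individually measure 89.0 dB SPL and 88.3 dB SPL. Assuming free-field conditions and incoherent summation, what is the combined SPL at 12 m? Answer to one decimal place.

77.3 dB SPL

Combined at 2.3 m: 10·log₁₀(10^(89.0/10)+10^(88.3/10)) = 91.67 dB SPL.
Then apply −20·log₁₀(12/2.3) = -14.35 dB → 77.3 dB SPL.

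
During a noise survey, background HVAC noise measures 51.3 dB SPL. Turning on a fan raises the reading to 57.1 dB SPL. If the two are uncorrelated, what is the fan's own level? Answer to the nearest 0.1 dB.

55.8 dB SPL

Subtract intensities: L_src = 10·log₁₀(10^(L_total/10) − 10^(L_bg/10)).
L_src = 10·log₁₀(10^(57.1/10) − 10^(51.3/10)) = 10·log₁₀(378000) = 55.8 dB SPL.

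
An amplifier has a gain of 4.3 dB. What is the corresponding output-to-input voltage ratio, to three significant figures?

1.64

Voltage ratio = 10^(dB/20).
10^(4.3/20) = 10^(0.2150) = 1.64.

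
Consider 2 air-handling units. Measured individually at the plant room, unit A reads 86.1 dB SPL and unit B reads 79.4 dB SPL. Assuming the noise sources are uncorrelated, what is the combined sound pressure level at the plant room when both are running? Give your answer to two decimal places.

Incoherent sources sum as intensities:
L_total = 10·log₁₀(10^(86.1/10) + 10^(79.4/10)) = 10·log₁₀(494500000) = 86.94 dB SPL.

86.94 dB SPL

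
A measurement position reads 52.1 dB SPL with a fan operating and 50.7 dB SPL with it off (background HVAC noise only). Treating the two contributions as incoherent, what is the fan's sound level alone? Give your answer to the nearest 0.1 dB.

Remove the background by subtracting linear intensities:
L_src = 10·log₁₀(10^(52.1/10) − 10^(50.7/10)) = 10·log₁₀(44690) = 46.5 dB SPL.

46.5 dB SPL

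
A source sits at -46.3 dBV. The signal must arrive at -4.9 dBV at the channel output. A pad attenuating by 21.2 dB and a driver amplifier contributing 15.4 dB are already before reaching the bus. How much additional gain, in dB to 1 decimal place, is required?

The required make-up gain is the shortfall in the dB sum.
G = -4.9 − (-46.3) + 21.2 − 15.4 = 47.2 dB.

47.2 dB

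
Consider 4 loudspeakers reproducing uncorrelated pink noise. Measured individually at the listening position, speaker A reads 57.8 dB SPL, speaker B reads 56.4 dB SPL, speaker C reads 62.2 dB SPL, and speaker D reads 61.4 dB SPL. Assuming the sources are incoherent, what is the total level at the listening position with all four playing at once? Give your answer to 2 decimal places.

Incoherent sources sum as intensities:
L_total = 10·log₁₀(10^(57.8/10) + 10^(56.4/10) + 10^(62.2/10) + 10^(61.4/10)) = 10·log₁₀(4079000) = 66.11 dB SPL.

66.11 dB SPL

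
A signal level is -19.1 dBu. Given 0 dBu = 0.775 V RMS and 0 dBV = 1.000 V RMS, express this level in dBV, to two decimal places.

The offset between the scales is 20·log₁₀(0.775/1.000) = −2.214 dB.
So dBV = -19.1 − 2.214 = -21.31 dBV.

-21.31 dBV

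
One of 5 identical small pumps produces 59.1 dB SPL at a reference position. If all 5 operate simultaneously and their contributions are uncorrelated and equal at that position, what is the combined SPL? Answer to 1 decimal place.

5 equal incoherent sources raise the level by 10·log₁₀(5) = 6.99 dB.
L_total = 59.1 + 6.99 = 66.1 dB SPL.

66.1 dB SPL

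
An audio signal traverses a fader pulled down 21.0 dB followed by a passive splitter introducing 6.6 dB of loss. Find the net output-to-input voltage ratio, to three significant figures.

Net gain = (−21.0) + (−6.6) = -27.6 dB.
Voltage ratio = 10^(-27.6/20) = 0.0417.

0.0417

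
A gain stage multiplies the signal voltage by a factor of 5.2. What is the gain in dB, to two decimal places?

Voltage is an amplitude quantity, so gain = 20·log₁₀(V_out/V_in).
20·log₁₀(5.2) = 14.32 dB.

14.32 dB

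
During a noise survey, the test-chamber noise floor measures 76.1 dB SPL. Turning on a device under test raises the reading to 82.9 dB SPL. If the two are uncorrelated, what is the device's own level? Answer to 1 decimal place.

81.9 dB SPL

Remove the background by subtracting linear intensities:
L_src = 10·log₁₀(10^(82.9/10) − 10^(76.1/10)) = 10·log₁₀(154200000) = 81.9 dB SPL.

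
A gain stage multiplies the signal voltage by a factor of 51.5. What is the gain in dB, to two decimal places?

For a voltage ratio, dB = 20·log₁₀(V₂/V₁).
20·log₁₀(51.5) = 34.24 dB.

34.24 dB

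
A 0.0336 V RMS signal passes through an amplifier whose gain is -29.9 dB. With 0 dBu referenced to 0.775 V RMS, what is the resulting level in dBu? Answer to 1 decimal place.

Input level: 20·log₁₀(0.0336/0.775) = -27.26 dBu.
Output: -27.26 − 29.9 = -57.2 dBu.

-57.2 dBu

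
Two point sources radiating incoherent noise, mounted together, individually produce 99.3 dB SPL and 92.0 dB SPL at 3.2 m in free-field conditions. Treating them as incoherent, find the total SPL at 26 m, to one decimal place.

Combined at 3.2 m: 10·log₁₀(10^(99.3/10)+10^(92.0/10)) = 100.04 dB SPL.
Then apply −20·log₁₀(26/3.2) = -18.20 dB → 81.8 dB SPL.

81.8 dB SPL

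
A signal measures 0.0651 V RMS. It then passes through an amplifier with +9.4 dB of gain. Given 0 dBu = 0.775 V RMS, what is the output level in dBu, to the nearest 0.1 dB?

-12.1 dBu

Input level: 20·log₁₀(0.0651/0.775) = -21.51 dBu.
Output: -21.51 + 9.4 = -12.1 dBu.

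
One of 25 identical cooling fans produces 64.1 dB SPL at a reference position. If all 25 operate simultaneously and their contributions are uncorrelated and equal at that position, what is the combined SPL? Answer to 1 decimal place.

25 equal incoherent sources raise the level by 10·log₁₀(25) = 13.98 dB.
L_total = 64.1 + 13.98 = 78.1 dB SPL.

78.1 dB SPL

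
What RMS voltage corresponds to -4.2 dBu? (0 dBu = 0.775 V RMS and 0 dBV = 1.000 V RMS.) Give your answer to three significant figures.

V = 0.775 V × 10^(-4.2/20).
= 0.775 × 0.6166 = 0.478 V.

0.478 V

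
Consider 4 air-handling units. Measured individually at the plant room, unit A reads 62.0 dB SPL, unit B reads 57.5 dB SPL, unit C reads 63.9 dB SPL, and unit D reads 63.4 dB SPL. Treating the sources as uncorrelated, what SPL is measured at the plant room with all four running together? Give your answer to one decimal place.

Uncorrelated sources add in intensity (power), not in dB.
L_total = 10·log₁₀(10^(62.0/10) + 10^(57.5/10) + 10^(63.9/10) + 10^(63.4/10)) = 10·log₁₀(6790000) = 68.3 dB SPL.

68.3 dB SPL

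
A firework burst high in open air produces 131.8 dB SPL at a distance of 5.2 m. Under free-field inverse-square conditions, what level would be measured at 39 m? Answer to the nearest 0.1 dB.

114.3 dB SPL

Inverse-square spreading gives ΔL = −20·log₁₀(d₂/d₁).
ΔL = −20·log₁₀(39/5.2) = -17.50 dB, so L₂ = 131.8 + (-17.50) = 114.3 dB SPL.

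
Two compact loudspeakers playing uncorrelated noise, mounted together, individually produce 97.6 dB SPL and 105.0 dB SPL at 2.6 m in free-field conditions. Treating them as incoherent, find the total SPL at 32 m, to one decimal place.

Combined at 2.6 m: 10·log₁₀(10^(97.6/10)+10^(105.0/10)) = 105.73 dB SPL.
Then apply −20·log₁₀(32/2.6) = -21.80 dB → 83.9 dB SPL.

83.9 dB SPL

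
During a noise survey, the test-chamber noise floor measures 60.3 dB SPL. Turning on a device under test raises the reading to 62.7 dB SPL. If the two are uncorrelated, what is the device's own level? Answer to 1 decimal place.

Remove the background by subtracting linear intensities:
L_src = 10·log₁₀(10^(62.7/10) − 10^(60.3/10)) = 10·log₁₀(790600) = 59.0 dB SPL.

59.0 dB SPL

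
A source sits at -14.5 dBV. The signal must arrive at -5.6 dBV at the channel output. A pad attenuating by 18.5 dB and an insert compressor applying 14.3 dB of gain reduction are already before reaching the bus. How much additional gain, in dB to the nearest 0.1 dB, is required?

41.7 dB

The required make-up gain is the shortfall in the dB sum.
G = -5.6 − (-14.5) + 18.5 + 14.3 = 41.7 dB.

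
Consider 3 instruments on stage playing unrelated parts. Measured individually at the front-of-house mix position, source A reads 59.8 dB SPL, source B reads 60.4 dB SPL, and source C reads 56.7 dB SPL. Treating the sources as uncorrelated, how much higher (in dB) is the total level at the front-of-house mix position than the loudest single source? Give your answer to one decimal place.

3.6 dB

Add the sources as powers (linear), then convert back to dB:
L_total = 10·log₁₀(10^(59.8/10) + 10^(60.4/10) + 10^(56.7/10)) = 64.01 dB SPL.
Excess over the loudest (60.4 dB): 64.01 − 60.4 = 3.6 dB.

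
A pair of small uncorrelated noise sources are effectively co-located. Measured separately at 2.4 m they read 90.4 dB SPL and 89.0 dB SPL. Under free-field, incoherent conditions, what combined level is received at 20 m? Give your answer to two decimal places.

Combined at 2.4 m: 10·log₁₀(10^(90.4/10)+10^(89.0/10)) = 92.766 dB SPL.
Then apply −20·log₁₀(20/2.4) = -18.416 dB → 74.35 dB SPL.

74.35 dB SPL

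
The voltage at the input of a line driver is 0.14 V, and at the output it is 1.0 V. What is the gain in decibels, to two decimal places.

17.08 dB

Voltage ratio → dB uses the 20·log₁₀ form:
20·log₁₀(1.0/0.14) = 20·log₁₀(7.143) = 17.08 dB.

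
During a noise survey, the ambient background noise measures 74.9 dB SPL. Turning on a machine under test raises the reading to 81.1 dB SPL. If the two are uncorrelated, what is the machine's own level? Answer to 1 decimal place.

Remove the background by subtracting linear intensities:
L_src = 10·log₁₀(10^(81.1/10) − 10^(74.9/10)) = 10·log₁₀(97920000) = 79.9 dB SPL.

79.9 dB SPL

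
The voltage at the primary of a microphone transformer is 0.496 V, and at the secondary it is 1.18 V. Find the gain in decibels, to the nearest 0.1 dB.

7.5 dB

Voltage ratio → dB uses the 20·log₁₀ form:
20·log₁₀(1.18/0.496) = 20·log₁₀(2.379) = 7.5 dB.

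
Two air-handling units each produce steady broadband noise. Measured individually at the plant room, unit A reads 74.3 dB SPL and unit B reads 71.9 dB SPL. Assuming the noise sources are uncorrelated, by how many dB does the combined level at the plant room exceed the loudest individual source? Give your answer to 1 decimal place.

Add the sources as powers (linear), then convert back to dB:
L_total = 10·log₁₀(10^(74.3/10) + 10^(71.9/10)) = 76.27 dB SPL.
Excess over the loudest (74.3 dB): 76.27 − 74.3 = 2.0 dB.

2.0 dB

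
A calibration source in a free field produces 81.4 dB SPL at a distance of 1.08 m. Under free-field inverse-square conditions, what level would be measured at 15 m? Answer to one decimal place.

Free-field point source: level drops by 20·log₁₀ of the distance ratio.
ΔL = −20·log₁₀(15/1.08) = -22.85 dB, so L₂ = 81.4 + (-22.85) = 58.5 dB SPL.

58.5 dB SPL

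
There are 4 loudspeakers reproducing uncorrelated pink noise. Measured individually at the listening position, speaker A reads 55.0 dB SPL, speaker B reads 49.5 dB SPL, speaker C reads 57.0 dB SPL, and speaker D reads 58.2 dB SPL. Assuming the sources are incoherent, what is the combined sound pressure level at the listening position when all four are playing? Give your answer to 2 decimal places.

61.95 dB SPL

Incoherent sources sum as intensities:
L_total = 10·log₁₀(10^(55.0/10) + 10^(49.5/10) + 10^(57.0/10) + 10^(58.2/10)) = 10·log₁₀(1567000) = 61.95 dB SPL.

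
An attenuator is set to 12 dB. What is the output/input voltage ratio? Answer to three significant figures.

Voltage ratio = 10^(dB/20).
10^(-12/20) = 10^(-0.6000) = 0.251.

0.251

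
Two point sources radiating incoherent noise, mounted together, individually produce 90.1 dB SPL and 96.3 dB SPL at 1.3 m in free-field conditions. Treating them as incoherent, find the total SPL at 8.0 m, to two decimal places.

81.45 dB SPL

Combined at 1.3 m: 10·log₁₀(10^(90.1/10)+10^(96.3/10)) = 97.234 dB SPL.
Then apply −20·log₁₀(8.0/1.3) = -15.783 dB → 81.45 dB SPL.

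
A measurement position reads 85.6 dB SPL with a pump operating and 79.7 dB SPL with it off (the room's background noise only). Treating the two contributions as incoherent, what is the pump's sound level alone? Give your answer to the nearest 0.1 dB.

84.3 dB SPL

Background correction is a power subtraction:
L_src = 10·log₁₀(10^(85.6/10) − 10^(79.7/10)) = 10·log₁₀(269800000) = 84.3 dB SPL.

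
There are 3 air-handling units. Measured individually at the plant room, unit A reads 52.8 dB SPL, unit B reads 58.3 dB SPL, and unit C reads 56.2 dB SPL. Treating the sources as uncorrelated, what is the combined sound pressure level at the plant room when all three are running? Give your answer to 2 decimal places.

Incoherent sources sum as intensities:
L_total = 10·log₁₀(10^(52.8/10) + 10^(58.3/10) + 10^(56.2/10)) = 10·log₁₀(1283000) = 61.08 dB SPL.

61.08 dB SPL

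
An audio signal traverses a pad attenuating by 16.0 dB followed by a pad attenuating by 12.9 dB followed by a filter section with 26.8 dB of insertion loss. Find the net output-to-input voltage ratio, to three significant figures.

0.00164

Net gain = (−16.0) + (−12.9) + (−26.8) = -55.7 dB.
Voltage ratio = 10^(-55.7/20) = 0.00164.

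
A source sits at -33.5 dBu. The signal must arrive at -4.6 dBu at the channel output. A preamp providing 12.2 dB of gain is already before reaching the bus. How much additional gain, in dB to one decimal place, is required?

The required make-up gain is the shortfall in the dB sum.
G = -4.6 − (-33.5) − 12.2 = 16.7 dB.

16.7 dB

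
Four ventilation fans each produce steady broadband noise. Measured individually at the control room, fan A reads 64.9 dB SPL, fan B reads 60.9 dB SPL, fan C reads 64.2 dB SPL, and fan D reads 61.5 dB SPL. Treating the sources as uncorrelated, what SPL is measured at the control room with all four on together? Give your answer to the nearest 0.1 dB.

Incoherent sources sum as intensities:
L_total = 10·log₁₀(10^(64.9/10) + 10^(60.9/10) + 10^(64.2/10) + 10^(61.5/10)) = 10·log₁₀(8363000) = 69.2 dB SPL.

69.2 dB SPL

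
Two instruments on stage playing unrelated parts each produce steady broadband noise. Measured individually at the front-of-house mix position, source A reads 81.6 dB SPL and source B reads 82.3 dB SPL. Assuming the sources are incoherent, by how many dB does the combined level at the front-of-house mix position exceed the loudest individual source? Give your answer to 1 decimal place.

2.7 dB

Add the sources as powers (linear), then convert back to dB:
L_total = 10·log₁₀(10^(81.6/10) + 10^(82.3/10)) = 84.97 dB SPL.
Excess over the loudest (82.3 dB): 84.97 − 82.3 = 2.7 dB.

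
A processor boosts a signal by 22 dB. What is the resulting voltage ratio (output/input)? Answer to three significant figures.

Voltage ratio = 10^(dB/20).
10^(22/20) = 10^(1.100) = 12.6.

12.6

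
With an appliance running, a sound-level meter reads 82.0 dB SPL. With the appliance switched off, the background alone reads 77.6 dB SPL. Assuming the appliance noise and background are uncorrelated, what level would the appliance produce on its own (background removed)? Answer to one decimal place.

Background correction is a power subtraction:
L_src = 10·log₁₀(10^(82.0/10) − 10^(77.6/10)) = 10·log₁₀(100900000) = 80.0 dB SPL.

80.0 dB SPL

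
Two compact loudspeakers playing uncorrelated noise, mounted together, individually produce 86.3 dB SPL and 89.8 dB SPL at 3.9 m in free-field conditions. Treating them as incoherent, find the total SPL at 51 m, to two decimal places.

69.07 dB SPL

Combined at 3.9 m: 10·log₁₀(10^(86.3/10)+10^(89.8/10)) = 91.404 dB SPL.
Then apply −20·log₁₀(51/3.9) = -22.330 dB → 69.07 dB SPL.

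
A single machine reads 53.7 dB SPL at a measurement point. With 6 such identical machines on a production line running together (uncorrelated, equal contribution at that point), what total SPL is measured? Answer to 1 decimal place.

6 equal incoherent sources raise the level by 10·log₁₀(6) = 7.78 dB.
L_total = 53.7 + 7.78 = 61.5 dB SPL.

61.5 dB SPL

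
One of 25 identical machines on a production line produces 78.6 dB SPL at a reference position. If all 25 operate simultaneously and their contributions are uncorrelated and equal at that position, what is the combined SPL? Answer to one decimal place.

92.6 dB SPL

25 equal incoherent sources raise the level by 10·log₁₀(25) = 13.98 dB.
L_total = 78.6 + 13.98 = 92.6 dB SPL.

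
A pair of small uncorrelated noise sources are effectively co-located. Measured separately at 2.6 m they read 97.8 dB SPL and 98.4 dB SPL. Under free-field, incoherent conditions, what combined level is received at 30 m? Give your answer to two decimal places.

Combined at 2.6 m: 10·log₁₀(10^(97.8/10)+10^(98.4/10)) = 101.121 dB SPL.
Then apply −20·log₁₀(30/2.6) = -21.243 dB → 79.88 dB SPL.

79.88 dB SPL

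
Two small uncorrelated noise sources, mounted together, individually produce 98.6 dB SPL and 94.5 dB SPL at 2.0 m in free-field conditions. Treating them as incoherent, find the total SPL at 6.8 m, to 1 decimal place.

Combined at 2.0 m: 10·log₁₀(10^(98.6/10)+10^(94.5/10)) = 100.03 dB SPL.
Then apply −20·log₁₀(6.8/2.0) = -10.63 dB → 89.4 dB SPL.

89.4 dB SPL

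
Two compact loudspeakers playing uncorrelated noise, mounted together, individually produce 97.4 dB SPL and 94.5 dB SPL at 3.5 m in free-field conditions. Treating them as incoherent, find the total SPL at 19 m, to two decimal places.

Combined at 3.5 m: 10·log₁₀(10^(97.4/10)+10^(94.5/10)) = 99.198 dB SPL.
Then apply −20·log₁₀(19/3.5) = -14.694 dB → 84.50 dB SPL.

84.50 dB SPL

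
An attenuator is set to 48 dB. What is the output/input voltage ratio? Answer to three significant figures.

0.00398

Voltage ratio = 10^(dB/20).
10^(-48/20) = 10^(-2.400) = 0.00398.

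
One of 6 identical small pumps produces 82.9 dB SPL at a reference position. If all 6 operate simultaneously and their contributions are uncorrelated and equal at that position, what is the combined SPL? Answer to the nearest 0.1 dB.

90.7 dB SPL

6 equal incoherent sources raise the level by 10·log₁₀(6) = 7.78 dB.
L_total = 82.9 + 7.78 = 90.7 dB SPL.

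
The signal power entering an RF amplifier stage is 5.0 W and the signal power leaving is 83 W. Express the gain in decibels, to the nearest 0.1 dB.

12.2 dB

For a power ratio, dB = 10·log₁₀(P₂/P₁).
10·log₁₀(83/5.0) = 10·log₁₀(16.60) = 12.2 dB.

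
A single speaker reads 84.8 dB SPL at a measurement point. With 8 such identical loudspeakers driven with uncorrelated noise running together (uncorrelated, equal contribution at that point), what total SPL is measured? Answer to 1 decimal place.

93.8 dB SPL

8 equal incoherent sources raise the level by 10·log₁₀(8) = 9.03 dB.
L_total = 84.8 + 9.03 = 93.8 dB SPL.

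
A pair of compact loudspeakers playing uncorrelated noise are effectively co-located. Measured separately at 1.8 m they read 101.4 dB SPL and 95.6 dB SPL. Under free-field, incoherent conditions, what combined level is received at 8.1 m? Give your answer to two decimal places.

89.35 dB SPL

Combined at 1.8 m: 10·log₁₀(10^(101.4/10)+10^(95.6/10)) = 102.414 dB SPL.
Then apply −20·log₁₀(8.1/1.8) = -13.064 dB → 89.35 dB SPL.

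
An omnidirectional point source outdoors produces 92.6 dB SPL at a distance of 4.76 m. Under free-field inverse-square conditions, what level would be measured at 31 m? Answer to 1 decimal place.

76.3 dB SPL

For a point source in a free field, ΔL = −20·log₁₀(d₂/d₁).
ΔL = −20·log₁₀(31/4.76) = -16.28 dB, so L₂ = 92.6 + (-16.28) = 76.3 dB SPL.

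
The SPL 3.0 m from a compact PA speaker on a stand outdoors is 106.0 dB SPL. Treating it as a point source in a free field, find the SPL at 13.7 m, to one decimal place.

92.8 dB SPL

Free-field point source: level drops by 20·log₁₀ of the distance ratio.
ΔL = −20·log₁₀(13.7/3.0) = -13.19 dB, so L₂ = 106.0 + (-13.19) = 92.8 dB SPL.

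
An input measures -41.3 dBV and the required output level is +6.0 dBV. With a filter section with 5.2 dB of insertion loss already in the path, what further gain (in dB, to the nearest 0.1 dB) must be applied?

52.5 dB

The required make-up gain is the shortfall in the dB sum.
G = +6.0 − (-41.3) + 5.2 = 52.5 dB.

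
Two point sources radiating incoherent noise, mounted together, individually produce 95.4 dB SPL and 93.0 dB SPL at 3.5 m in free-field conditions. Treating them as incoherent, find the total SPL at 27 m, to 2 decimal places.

79.63 dB SPL

Combined at 3.5 m: 10·log₁₀(10^(95.4/10)+10^(93.0/10)) = 97.374 dB SPL.
Then apply −20·log₁₀(27/3.5) = -17.746 dB → 79.63 dB SPL.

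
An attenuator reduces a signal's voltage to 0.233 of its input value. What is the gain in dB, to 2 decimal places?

-12.65 dB

Voltage ratio → dB uses the 20·log₁₀ form:
20·log₁₀(0.233) = -12.65 dB.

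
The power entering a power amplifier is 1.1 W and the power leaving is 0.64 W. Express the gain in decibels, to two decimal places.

For a power ratio, dB = 10·log₁₀(P₂/P₁).
10·log₁₀(0.64/1.1) = 10·log₁₀(0.5818) = -2.35 dB.

-2.35 dB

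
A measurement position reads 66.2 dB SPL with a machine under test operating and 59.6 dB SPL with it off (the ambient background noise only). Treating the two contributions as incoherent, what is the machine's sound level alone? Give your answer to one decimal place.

Remove the background by subtracting linear intensities:
L_src = 10·log₁₀(10^(66.2/10) − 10^(59.6/10)) = 10·log₁₀(3257000) = 65.1 dB SPL.

65.1 dB SPL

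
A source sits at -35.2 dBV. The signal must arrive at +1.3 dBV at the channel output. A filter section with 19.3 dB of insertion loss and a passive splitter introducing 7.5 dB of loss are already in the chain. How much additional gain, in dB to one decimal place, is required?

The required make-up gain is the shortfall in the dB sum.
G = +1.3 − (-35.2) + 19.3 + 7.5 = 63.3 dB.

63.3 dB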